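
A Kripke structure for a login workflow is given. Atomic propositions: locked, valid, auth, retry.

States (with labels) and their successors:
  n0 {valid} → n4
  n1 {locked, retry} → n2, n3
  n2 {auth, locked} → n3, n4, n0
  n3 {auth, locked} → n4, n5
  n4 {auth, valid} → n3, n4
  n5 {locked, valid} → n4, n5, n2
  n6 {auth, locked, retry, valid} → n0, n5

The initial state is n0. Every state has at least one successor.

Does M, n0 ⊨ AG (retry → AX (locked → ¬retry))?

States satisfying retry → AX (locked → ¬retry): {n0, n1, n2, n3, n4, n5, n6}.
States satisfying AG (retry → AX (locked → ¬retry)): {n0, n1, n2, n3, n4, n5, n6}.
Every state reachable from n0 satisfies retry → AX (locked → ¬retry).
n0 ∈ Sat(AG (retry → AX (locked → ¬retry))).

Yes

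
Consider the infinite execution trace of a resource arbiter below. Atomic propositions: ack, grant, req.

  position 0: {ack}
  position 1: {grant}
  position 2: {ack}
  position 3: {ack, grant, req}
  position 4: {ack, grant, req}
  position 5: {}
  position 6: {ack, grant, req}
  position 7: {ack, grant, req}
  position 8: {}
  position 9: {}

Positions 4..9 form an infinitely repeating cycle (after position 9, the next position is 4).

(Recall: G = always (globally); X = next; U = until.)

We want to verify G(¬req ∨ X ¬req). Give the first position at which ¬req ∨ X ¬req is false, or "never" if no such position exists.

3

Check ¬req ∨ X ¬req at each position in order: 0 ✓, 1 ✓, 2 ✓.
At position 3 the labels are {ack, grant, req} and the next position 4 has {ack, grant, req}, so ¬req ∨ X ¬req is false there. This is the first violation.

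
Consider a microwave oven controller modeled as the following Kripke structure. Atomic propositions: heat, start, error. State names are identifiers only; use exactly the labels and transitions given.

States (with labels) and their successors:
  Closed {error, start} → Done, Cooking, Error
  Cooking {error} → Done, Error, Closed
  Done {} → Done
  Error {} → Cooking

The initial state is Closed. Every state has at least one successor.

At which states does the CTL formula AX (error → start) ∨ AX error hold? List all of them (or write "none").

{Cooking, Done, Error}

States satisfying error → start: {Closed, Done, Error}.
States satisfying AX (error → start): {Cooking, Done}.
States satisfying error: {Closed, Cooking}.
States satisfying AX error: {Error}.
States satisfying AX (error → start) ∨ AX error: {Cooking, Done, Error}.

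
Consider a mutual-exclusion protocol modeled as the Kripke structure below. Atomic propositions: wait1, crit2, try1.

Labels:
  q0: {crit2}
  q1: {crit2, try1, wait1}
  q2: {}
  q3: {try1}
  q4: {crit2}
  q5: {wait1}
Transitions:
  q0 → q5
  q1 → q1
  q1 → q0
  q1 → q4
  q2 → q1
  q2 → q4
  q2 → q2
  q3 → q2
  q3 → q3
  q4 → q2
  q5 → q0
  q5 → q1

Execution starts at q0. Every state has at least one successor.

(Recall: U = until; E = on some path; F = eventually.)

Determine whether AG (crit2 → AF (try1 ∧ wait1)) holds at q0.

Violated

States satisfying crit2 → AF (try1 ∧ wait1): {q1, q2, q3, q5}.
States satisfying AG (crit2 → AF (try1 ∧ wait1)): ∅.
q0 is reachable from q0 and violates crit2 → AF (try1 ∧ wait1), so AG fails at q0.
q0 ∉ Sat(AG (crit2 → AF (try1 ∧ wait1))).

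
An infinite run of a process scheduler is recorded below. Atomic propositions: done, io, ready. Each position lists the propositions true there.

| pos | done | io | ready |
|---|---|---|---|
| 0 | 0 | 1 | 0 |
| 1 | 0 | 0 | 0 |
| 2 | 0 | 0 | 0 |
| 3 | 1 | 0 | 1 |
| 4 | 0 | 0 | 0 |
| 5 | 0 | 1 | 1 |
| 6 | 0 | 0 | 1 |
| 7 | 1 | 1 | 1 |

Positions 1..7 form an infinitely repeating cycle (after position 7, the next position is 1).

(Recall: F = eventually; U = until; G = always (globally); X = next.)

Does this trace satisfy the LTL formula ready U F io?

Holds

Walking from position 0: F io first holds at position 0, and ready holds at every earlier position along the way, so ready U F io holds.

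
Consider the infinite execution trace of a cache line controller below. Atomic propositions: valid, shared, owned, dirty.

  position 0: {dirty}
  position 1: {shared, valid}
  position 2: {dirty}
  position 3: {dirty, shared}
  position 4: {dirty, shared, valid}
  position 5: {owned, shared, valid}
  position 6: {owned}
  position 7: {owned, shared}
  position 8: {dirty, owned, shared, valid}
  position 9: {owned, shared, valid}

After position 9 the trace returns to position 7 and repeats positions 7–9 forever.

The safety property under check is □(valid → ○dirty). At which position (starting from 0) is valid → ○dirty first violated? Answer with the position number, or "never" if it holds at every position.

Check valid → ○dirty at each position in order: 0 ✓, 1 ✓, 2 ✓, 3 ✓.
At position 4 the labels are {dirty, shared, valid} and the next position 5 has {owned, shared, valid}, so valid → ○dirty is false there. This is the first violation.

4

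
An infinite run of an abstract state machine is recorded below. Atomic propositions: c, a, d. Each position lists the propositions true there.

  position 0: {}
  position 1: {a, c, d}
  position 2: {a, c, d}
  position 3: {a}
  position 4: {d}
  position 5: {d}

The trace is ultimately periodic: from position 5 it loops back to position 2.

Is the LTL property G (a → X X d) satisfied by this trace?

Violated

a → X X d must hold at every position from 0 onward. It fails at position 1, so G (a → X X d) is false.
Positions where a holds: 1, 2, 3.
Check X X d at each: 1→fails, 2→ok, 3→ok.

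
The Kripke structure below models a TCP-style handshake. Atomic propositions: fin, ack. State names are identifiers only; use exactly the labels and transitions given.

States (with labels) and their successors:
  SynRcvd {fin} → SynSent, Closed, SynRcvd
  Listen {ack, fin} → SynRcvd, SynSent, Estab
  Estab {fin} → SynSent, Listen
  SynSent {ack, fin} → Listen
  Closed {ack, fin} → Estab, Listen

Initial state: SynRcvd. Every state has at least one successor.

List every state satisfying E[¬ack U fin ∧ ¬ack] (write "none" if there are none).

{SynRcvd, Estab}

States satisfying ¬ack: {SynRcvd, Estab}.
States satisfying fin ∧ ¬ack: {SynRcvd, Estab}.
States satisfying E[¬ack U fin ∧ ¬ack]: {SynRcvd, Estab}.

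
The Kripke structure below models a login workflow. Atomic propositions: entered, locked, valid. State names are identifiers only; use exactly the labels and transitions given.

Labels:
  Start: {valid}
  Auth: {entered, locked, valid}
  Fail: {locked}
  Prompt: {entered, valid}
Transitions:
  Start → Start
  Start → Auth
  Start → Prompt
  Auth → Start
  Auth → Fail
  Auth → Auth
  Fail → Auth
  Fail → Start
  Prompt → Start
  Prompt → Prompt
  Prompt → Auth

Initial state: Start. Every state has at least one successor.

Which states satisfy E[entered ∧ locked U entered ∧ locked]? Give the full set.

States satisfying entered ∧ locked: {Auth}.
States satisfying E[entered ∧ locked U entered ∧ locked]: {Auth}.

{Auth}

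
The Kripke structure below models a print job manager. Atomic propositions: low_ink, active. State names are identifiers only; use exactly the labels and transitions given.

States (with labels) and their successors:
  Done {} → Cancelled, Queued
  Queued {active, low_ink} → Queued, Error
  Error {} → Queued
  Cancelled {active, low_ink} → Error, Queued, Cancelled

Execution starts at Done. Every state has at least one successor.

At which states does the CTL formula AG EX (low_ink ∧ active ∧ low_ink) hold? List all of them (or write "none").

States satisfying EX (low_ink ∧ active ∧ low_ink): {Done, Queued, Error, Cancelled}.
States satisfying AG EX (low_ink ∧ active ∧ low_ink): {Done, Queued, Error, Cancelled}.

{Done, Queued, Error, Cancelled}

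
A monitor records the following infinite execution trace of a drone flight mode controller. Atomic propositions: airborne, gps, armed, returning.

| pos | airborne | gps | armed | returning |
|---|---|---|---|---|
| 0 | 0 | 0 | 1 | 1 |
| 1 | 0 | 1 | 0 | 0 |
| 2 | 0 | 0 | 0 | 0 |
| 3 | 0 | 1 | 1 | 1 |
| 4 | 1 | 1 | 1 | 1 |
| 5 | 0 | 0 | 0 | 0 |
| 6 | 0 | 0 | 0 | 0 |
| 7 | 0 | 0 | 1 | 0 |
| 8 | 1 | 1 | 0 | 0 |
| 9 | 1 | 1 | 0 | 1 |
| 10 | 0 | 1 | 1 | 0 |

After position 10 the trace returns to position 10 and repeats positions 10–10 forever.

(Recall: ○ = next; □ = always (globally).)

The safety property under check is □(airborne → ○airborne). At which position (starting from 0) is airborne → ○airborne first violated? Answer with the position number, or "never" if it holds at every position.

Check airborne → ○airborne at each position in order: 0 ✓, 1 ✓, 2 ✓, 3 ✓.
At position 4 the labels are {airborne, armed, gps, returning} and the next position 5 has {}, so airborne → ○airborne is false there. This is the first violation.

4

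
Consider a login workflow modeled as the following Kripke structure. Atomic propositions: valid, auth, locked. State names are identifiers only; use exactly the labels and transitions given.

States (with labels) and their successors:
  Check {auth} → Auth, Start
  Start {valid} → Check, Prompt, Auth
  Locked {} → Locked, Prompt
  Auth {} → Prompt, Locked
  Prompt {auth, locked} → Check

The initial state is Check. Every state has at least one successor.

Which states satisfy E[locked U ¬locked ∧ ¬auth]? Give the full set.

{Start, Locked, Auth}

States satisfying locked: {Prompt}.
States satisfying ¬locked ∧ ¬auth: {Start, Locked, Auth}.
States satisfying E[locked U ¬locked ∧ ¬auth]: {Start, Locked, Auth}.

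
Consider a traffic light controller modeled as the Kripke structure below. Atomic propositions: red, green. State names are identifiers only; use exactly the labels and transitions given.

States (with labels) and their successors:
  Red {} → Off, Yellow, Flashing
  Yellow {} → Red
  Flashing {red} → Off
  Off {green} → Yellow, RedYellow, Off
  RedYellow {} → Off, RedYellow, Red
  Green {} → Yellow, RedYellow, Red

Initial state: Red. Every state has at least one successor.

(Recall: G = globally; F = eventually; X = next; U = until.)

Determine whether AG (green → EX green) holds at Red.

Yes

States satisfying green → EX green: {Red, Yellow, Flashing, Off, RedYellow, Green}.
States satisfying AG (green → EX green): {Red, Yellow, Flashing, Off, RedYellow, Green}.
Every state reachable from Red satisfies green → EX green.
Red ∈ Sat(AG (green → EX green)).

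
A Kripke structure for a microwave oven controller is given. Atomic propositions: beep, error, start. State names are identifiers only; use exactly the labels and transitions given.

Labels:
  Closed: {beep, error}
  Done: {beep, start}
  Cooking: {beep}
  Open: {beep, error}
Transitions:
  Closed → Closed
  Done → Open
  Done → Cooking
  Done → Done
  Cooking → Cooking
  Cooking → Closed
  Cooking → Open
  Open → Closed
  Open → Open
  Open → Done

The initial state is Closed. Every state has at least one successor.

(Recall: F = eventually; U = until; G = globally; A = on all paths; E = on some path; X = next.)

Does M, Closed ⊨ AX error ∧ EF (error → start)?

No

States satisfying error: {Closed, Open}.
States satisfying AX error: {Closed}.
States satisfying error → start: {Done, Cooking}.
States satisfying EF (error → start): {Done, Cooking, Open}.
States satisfying AX error ∧ EF (error → start): ∅.
Closed ∉ Sat(AX error ∧ EF (error → start)).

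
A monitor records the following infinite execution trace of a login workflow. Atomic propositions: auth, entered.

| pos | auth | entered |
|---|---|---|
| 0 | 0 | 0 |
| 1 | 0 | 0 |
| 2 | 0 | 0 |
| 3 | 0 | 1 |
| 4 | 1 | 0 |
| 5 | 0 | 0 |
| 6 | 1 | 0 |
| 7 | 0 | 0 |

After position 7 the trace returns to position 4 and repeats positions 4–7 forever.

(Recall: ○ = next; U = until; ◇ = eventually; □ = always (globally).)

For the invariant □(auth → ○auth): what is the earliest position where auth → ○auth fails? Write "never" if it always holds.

Check auth → ○auth at each position in order: 0 ✓, 1 ✓, 2 ✓, 3 ✓.
At position 4 the labels are {auth} and the next position 5 has {}, so auth → ○auth is false there. This is the first violation.

4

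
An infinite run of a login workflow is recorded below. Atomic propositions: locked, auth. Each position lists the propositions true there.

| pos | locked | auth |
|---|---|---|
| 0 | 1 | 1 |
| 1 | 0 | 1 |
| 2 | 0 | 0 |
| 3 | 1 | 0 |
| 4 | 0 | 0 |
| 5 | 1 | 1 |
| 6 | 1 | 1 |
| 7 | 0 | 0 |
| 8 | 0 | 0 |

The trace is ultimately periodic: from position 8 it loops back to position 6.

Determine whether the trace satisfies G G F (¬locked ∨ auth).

G F (¬locked ∨ auth) holds at every position 0..8, and those are all positions ever visited, so G G F (¬locked ∨ auth) holds.

Holds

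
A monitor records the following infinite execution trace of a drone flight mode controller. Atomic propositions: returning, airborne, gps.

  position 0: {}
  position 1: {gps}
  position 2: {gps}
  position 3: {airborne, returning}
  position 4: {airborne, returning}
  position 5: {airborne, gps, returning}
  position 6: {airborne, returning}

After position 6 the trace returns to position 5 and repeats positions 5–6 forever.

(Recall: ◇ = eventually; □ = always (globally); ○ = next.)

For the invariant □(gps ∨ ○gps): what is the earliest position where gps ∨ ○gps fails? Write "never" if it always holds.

Check gps ∨ ○gps at each position in order: 0 ✓, 1 ✓, 2 ✓.
At position 3 the labels are {airborne, returning} and the next position 4 has {airborne, returning}, so gps ∨ ○gps is false there. This is the first violation.

3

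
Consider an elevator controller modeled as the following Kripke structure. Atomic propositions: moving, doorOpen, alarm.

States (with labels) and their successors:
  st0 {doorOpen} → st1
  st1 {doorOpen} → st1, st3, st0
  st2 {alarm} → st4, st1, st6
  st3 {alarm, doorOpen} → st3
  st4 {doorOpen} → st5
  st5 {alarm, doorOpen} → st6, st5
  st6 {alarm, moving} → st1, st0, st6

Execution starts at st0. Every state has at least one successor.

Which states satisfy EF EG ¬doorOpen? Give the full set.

States satisfying EG ¬doorOpen: {st2, st6}.
States satisfying EF EG ¬doorOpen: {st2, st4, st5, st6}.

{st2, st4, st5, st6}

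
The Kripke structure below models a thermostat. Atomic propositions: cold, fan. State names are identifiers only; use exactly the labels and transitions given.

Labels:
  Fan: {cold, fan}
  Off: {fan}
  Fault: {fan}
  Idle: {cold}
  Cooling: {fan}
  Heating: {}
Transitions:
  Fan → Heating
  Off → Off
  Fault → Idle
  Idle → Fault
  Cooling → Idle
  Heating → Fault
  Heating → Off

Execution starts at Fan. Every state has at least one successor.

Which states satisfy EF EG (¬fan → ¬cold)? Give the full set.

{Fan, Off, Heating}

States satisfying EG (¬fan → ¬cold): {Fan, Off, Heating}.
States satisfying EF EG (¬fan → ¬cold): {Fan, Off, Heating}.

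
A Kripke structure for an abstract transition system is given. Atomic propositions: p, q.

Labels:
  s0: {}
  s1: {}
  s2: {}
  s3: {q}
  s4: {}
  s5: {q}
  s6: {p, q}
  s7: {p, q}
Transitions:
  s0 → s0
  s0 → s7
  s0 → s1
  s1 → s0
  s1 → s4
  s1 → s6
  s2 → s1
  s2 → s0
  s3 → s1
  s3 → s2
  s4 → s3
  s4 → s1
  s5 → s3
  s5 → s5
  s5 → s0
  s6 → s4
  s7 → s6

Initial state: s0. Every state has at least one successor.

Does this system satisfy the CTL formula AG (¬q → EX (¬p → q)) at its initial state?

States satisfying ¬q → EX (¬p → q): {s0, s1, s3, s4, s5, s6, s7}.
States satisfying AG (¬q → EX (¬p → q)): ∅.
s2 is reachable from s0 and violates ¬q → EX (¬p → q), so AG fails at s0.
s0 ∉ Sat(AG (¬q → EX (¬p → q))).

No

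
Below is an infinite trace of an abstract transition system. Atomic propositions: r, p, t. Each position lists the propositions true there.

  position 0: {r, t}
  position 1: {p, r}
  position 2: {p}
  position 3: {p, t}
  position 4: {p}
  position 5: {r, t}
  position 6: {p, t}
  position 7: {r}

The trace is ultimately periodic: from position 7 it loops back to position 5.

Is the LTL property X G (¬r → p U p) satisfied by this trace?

The position after 0 is 1; G (¬r → p U p) is true there.

Yes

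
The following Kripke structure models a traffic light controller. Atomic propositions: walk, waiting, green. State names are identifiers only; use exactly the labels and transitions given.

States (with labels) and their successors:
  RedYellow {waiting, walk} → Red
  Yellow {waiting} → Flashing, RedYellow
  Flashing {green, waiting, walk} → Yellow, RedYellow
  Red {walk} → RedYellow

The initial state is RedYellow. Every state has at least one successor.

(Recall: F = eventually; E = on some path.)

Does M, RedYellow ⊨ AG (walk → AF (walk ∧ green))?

No

States satisfying walk → AF (walk ∧ green): {Yellow, Flashing}.
States satisfying AG (walk → AF (walk ∧ green)): ∅.
Red is reachable from RedYellow and violates walk → AF (walk ∧ green), so AG fails at RedYellow.
RedYellow ∉ Sat(AG (walk → AF (walk ∧ green))).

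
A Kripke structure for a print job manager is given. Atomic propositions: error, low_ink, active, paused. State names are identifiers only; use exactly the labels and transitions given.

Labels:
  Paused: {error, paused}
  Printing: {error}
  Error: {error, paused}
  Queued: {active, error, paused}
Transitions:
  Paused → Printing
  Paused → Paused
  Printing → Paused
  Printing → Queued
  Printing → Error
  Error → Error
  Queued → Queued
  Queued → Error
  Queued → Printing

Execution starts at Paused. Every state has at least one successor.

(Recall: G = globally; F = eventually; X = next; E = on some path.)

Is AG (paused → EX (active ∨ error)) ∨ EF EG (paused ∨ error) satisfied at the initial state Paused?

States satisfying paused → EX (active ∨ error): {Paused, Printing, Error, Queued}.
States satisfying AG (paused → EX (active ∨ error)): {Paused, Printing, Error, Queued}.
States satisfying EG (paused ∨ error): {Paused, Printing, Error, Queued}.
States satisfying EF EG (paused ∨ error): {Paused, Printing, Error, Queued}.
States satisfying AG (paused → EX (active ∨ error)) ∨ EF EG (paused ∨ error): {Paused, Printing, Error, Queued}.
Paused ∈ Sat(AG (paused → EX (active ∨ error)) ∨ EF EG (paused ∨ error)).

Yes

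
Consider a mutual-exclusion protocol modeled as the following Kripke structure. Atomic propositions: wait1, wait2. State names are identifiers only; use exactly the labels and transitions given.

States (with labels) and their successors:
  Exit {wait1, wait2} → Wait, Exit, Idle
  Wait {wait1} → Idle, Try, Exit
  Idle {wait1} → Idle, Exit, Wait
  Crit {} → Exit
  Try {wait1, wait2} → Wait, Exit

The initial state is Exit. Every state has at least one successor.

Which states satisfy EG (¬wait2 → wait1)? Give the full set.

{Exit, Wait, Idle, Try}

States satisfying ¬wait2 → wait1: {Exit, Wait, Idle, Try}.
States satisfying EG (¬wait2 → wait1): {Exit, Wait, Idle, Try}.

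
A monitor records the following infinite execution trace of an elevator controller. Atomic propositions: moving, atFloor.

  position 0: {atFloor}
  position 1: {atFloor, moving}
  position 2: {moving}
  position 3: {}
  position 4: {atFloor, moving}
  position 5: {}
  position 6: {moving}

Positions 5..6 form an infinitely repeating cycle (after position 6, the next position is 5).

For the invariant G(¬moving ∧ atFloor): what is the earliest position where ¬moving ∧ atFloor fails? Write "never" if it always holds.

1

Check ¬moving ∧ atFloor at each position in order: 0 ✓.
At position 1 the labels are {atFloor, moving}, so ¬moving ∧ atFloor is false there. This is the first violation.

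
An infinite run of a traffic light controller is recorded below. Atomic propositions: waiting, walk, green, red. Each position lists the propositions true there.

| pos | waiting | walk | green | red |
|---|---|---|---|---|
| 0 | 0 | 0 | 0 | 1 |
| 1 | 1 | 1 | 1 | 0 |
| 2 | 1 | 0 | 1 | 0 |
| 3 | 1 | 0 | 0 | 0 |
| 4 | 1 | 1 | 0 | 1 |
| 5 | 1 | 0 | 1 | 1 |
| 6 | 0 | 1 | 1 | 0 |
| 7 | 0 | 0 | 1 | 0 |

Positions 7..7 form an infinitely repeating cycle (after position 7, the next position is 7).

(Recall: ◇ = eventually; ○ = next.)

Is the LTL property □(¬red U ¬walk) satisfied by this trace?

Violated

¬red U ¬walk must hold at every position from 0 onward. It fails at position 4, so □(¬red U ¬walk) is false.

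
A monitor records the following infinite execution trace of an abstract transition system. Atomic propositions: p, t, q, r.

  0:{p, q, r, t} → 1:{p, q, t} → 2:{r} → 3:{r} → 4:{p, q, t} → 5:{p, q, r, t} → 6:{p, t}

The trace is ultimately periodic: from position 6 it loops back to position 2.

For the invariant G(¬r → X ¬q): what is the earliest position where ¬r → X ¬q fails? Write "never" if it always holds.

4

Check ¬r → X ¬q at each position in order: 0 ✓, 1 ✓, 2 ✓, 3 ✓.
At position 4 the labels are {p, q, t} and the next position 5 has {p, q, r, t}, so ¬r → X ¬q is false there. This is the first violation.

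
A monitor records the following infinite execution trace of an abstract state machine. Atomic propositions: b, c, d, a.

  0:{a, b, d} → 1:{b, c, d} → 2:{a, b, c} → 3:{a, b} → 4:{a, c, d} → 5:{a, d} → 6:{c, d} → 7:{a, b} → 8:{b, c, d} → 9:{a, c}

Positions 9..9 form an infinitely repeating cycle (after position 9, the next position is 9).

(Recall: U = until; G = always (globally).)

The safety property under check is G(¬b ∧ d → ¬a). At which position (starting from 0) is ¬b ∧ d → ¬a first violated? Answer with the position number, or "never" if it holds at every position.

4

Check ¬b ∧ d → ¬a at each position in order: 0 ✓, 1 ✓, 2 ✓, 3 ✓.
At position 4 the labels are {a, c, d}, so ¬b ∧ d → ¬a is false there. This is the first violation.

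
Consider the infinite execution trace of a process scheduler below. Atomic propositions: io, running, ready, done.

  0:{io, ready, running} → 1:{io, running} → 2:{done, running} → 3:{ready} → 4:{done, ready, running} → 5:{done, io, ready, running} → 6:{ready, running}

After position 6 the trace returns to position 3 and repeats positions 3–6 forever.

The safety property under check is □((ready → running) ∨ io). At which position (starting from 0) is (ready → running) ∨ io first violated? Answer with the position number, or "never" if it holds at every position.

3

Check (ready → running) ∨ io at each position in order: 0 ✓, 1 ✓, 2 ✓.
At position 3 the labels are {ready}, so (ready → running) ∨ io is false there. This is the first violation.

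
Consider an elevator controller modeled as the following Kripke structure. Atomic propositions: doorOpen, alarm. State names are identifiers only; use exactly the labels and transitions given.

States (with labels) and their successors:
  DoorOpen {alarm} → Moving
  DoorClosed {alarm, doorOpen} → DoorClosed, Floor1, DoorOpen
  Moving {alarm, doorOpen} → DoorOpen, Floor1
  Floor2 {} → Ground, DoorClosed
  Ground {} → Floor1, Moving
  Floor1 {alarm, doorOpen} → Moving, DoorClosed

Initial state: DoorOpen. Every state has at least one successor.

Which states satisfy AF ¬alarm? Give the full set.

{Floor2, Ground}

States satisfying ¬alarm: {Floor2, Ground}.
States satisfying AF ¬alarm: {Floor2, Ground}.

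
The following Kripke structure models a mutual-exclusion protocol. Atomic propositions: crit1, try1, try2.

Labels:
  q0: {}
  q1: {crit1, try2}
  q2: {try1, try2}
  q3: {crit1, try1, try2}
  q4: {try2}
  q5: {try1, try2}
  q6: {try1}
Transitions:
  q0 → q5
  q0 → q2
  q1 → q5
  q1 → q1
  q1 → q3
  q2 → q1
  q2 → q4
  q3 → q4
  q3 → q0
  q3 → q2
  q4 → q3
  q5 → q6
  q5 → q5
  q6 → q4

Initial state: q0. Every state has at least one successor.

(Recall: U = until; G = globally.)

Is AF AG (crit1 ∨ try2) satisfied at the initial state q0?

No

States satisfying AG (crit1 ∨ try2): ∅.
States satisfying AF AG (crit1 ∨ try2): ∅.
There is a path from q0 along which AG (crit1 ∨ try2) never holds.
q0 ∉ Sat(AF AG (crit1 ∨ try2)).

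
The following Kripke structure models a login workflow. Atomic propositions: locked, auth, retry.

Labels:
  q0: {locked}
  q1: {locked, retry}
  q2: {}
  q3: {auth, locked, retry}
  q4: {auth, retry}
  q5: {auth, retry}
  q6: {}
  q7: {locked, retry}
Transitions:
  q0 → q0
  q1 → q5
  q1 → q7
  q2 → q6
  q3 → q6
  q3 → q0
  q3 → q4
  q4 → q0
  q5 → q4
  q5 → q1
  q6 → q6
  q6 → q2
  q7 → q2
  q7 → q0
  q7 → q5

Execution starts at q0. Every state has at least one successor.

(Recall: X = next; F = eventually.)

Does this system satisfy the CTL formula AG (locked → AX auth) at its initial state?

States satisfying locked → AX auth: {q2, q4, q5, q6}.
States satisfying AG (locked → AX auth): {q2, q6}.
q0 is reachable from q0 and violates locked → AX auth, so AG fails at q0.
q0 ∉ Sat(AG (locked → AX auth)).

Violated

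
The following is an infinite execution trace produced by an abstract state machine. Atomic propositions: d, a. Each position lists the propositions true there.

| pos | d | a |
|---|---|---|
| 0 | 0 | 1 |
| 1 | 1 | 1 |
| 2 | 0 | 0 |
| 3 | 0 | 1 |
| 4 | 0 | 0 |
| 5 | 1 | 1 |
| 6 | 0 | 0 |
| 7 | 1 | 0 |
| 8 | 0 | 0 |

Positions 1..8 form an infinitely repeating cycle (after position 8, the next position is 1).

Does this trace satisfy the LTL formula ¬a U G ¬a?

Walking from position 0: at position 0, G ¬a has not yet held and ¬a fails, so ¬a U G ¬a is false.

No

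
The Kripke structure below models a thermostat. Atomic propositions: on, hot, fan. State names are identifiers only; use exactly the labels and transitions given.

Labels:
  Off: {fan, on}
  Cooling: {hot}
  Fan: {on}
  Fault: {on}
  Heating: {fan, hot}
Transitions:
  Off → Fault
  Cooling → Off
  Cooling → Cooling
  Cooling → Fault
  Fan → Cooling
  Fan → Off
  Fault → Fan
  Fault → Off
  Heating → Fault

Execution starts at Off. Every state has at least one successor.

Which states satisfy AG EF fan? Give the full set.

States satisfying EF fan: {Off, Cooling, Fan, Fault, Heating}.
States satisfying AG EF fan: {Off, Cooling, Fan, Fault, Heating}.

{Off, Cooling, Fan, Fault, Heating}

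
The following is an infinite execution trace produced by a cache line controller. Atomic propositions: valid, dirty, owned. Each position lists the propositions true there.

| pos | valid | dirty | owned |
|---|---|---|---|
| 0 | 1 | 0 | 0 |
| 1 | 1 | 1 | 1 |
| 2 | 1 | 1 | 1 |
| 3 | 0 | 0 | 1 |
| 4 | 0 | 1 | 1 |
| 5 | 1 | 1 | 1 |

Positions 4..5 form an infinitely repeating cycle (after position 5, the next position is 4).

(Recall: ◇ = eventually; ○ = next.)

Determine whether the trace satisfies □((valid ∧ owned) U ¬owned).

No

(valid ∧ owned) U ¬owned must hold at every position from 0 onward. It fails at position 1, so □((valid ∧ owned) U ¬owned) is false.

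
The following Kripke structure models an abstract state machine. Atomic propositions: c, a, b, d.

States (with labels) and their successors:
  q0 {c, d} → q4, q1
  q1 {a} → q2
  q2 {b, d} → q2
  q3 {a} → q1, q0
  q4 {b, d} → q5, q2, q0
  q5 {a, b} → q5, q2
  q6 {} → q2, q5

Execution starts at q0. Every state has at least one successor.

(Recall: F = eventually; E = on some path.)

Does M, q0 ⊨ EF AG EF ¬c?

States satisfying AG EF ¬c: {q0, q1, q2, q3, q4, q5, q6}.
States satisfying EF AG EF ¬c: {q0, q1, q2, q3, q4, q5, q6}.
Some path from q0 reaches a state where AG EF ¬c holds.
q0 ∈ Sat(EF AG EF ¬c).

Satisfied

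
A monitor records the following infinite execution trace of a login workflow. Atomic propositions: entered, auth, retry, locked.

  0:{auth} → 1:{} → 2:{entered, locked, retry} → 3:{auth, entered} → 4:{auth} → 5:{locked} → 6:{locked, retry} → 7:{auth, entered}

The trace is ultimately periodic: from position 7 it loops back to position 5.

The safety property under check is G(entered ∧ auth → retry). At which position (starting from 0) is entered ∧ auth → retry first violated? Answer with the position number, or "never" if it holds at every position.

Check entered ∧ auth → retry at each position in order: 0 ✓, 1 ✓, 2 ✓.
At position 3 the labels are {auth, entered}, so entered ∧ auth → retry is false there. This is the first violation.

3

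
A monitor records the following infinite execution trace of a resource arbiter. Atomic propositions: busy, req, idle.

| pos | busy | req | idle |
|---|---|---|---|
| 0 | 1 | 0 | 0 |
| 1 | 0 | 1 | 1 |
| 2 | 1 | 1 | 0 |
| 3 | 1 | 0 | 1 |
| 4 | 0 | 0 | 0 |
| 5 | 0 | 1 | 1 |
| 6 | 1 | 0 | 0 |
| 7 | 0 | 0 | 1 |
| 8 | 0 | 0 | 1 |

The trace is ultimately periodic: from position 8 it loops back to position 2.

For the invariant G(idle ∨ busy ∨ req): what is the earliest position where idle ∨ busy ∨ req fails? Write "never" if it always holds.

Check idle ∨ busy ∨ req at each position in order: 0 ✓, 1 ✓, 2 ✓, 3 ✓.
At position 4 the labels are {}, so idle ∨ busy ∨ req is false there. This is the first violation.

4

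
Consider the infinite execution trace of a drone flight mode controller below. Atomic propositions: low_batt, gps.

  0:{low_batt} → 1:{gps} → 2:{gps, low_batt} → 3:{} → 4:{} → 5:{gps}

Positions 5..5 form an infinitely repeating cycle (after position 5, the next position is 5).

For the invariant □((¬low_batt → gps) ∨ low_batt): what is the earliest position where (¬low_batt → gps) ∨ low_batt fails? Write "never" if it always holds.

Check (¬low_batt → gps) ∨ low_batt at each position in order: 0 ✓, 1 ✓, 2 ✓.
At position 3 the labels are {}, so (¬low_batt → gps) ∨ low_batt is false there. This is the first violation.

3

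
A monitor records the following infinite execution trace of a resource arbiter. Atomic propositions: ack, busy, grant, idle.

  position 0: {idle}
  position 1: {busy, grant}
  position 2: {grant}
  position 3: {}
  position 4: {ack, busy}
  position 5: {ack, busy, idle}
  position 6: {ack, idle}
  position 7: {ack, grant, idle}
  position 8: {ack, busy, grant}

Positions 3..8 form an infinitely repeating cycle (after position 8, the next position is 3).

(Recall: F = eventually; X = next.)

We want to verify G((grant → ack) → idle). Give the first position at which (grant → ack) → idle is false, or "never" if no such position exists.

3

Check (grant → ack) → idle at each position in order: 0 ✓, 1 ✓, 2 ✓.
At position 3 the labels are {}, so (grant → ack) → idle is false there. This is the first violation.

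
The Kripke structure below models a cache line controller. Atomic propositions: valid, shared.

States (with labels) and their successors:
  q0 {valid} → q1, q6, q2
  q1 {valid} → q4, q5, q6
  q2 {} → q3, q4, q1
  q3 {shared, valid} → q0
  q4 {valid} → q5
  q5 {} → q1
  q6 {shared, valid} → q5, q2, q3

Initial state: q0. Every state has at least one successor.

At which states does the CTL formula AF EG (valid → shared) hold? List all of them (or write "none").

States satisfying EG (valid → shared): ∅.
States satisfying AF EG (valid → shared): ∅.

none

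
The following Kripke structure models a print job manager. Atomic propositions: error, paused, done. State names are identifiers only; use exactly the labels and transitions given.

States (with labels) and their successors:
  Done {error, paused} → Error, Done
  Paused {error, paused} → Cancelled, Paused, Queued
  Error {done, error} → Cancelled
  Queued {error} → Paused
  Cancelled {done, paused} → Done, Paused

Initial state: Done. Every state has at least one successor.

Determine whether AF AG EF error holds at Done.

Holds

States satisfying AG EF error: {Done, Paused, Error, Queued, Cancelled}.
States satisfying AF AG EF error: {Done, Paused, Error, Queued, Cancelled}.
Done ∈ Sat(AF AG EF error).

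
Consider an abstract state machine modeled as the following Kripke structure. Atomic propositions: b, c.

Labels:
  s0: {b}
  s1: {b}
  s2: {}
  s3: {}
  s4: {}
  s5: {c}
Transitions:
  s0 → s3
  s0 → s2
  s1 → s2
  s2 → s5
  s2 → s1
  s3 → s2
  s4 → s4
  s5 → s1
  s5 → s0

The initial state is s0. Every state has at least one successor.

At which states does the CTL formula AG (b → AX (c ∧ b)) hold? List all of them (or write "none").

{s4}

States satisfying b → AX (c ∧ b): {s2, s3, s4, s5}.
States satisfying AG (b → AX (c ∧ b)): {s4}.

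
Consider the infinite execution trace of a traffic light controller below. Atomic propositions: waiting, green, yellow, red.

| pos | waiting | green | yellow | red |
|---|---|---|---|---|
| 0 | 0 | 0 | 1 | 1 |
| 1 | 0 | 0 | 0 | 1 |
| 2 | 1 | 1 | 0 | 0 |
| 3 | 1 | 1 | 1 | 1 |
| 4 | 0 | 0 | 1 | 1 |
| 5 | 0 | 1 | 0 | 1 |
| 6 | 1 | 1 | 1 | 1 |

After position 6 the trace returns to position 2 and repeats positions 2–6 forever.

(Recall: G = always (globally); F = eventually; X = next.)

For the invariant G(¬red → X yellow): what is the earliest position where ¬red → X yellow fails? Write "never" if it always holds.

¬red → X yellow holds at every position 0..6, and those are all the positions the trace ever visits, so the invariant G(¬red → X yellow) is never violated.

never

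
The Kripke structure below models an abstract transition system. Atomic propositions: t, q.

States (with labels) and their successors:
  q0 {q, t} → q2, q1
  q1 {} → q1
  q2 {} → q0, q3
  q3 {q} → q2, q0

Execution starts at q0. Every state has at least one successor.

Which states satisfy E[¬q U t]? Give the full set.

States satisfying ¬q: {q1, q2}.
States satisfying t: {q0}.
States satisfying E[¬q U t]: {q0, q2}.

{q0, q2}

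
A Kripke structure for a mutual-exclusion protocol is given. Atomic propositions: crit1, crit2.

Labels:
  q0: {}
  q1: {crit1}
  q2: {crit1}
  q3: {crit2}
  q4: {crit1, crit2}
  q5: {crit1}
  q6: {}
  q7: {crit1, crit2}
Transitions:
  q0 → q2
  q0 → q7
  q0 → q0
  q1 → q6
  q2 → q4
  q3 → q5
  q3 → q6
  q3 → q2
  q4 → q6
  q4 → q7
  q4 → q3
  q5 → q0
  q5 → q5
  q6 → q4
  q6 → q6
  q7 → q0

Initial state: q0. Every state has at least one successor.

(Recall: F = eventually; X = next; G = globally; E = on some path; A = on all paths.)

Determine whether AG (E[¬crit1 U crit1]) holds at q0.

States satisfying E[¬crit1 U crit1]: {q0, q1, q2, q3, q4, q5, q6, q7}.
States satisfying AG (E[¬crit1 U crit1]): {q0, q1, q2, q3, q4, q5, q6, q7}.
Every state reachable from q0 satisfies E[¬crit1 U crit1].
q0 ∈ Sat(AG (E[¬crit1 U crit1])).

Satisfied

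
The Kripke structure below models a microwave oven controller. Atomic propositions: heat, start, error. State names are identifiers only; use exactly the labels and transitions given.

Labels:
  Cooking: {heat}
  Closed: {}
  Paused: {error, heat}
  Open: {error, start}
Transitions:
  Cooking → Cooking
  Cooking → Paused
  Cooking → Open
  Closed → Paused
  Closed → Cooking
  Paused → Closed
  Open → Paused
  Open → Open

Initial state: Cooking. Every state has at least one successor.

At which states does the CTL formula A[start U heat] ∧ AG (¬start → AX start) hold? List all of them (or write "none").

States satisfying start: {Open}.
States satisfying heat: {Cooking, Paused}.
States satisfying A[start U heat]: {Cooking, Paused}.
States satisfying ¬start → AX start: {Open}.
States satisfying AG (¬start → AX start): ∅.
States satisfying A[start U heat] ∧ AG (¬start → AX start): ∅.

none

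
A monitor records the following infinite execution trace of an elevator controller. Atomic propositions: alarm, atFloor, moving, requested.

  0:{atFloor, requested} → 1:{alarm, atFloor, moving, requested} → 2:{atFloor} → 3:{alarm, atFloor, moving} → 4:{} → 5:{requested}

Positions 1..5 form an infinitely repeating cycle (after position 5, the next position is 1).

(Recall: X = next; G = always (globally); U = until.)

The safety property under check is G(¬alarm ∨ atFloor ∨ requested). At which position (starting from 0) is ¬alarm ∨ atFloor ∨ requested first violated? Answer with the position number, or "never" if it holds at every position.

¬alarm ∨ atFloor ∨ requested holds at every position 0..5, and those are all the positions the trace ever visits, so the invariant G(¬alarm ∨ atFloor ∨ requested) is never violated.

never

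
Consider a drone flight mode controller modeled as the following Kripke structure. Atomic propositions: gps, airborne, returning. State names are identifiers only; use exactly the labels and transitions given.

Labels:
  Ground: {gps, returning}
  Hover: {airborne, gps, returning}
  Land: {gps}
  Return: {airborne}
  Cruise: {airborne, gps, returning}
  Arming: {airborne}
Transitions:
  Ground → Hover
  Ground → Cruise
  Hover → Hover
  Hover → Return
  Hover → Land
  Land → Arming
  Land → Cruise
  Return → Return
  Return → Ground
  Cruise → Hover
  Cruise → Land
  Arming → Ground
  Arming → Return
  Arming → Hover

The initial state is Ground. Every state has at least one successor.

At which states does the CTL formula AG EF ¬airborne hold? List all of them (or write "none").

States satisfying EF ¬airborne: {Ground, Hover, Land, Return, Cruise, Arming}.
States satisfying AG EF ¬airborne: {Ground, Hover, Land, Return, Cruise, Arming}.

{Ground, Hover, Land, Return, Cruise, Arming}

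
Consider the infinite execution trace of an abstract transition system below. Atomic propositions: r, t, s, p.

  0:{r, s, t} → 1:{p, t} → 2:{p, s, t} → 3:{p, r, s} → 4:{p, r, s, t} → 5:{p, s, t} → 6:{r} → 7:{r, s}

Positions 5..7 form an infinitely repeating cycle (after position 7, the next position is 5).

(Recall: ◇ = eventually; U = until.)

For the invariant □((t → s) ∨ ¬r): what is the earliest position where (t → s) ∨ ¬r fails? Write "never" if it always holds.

never

(t → s) ∨ ¬r holds at every position 0..7, and those are all the positions the trace ever visits, so the invariant □((t → s) ∨ ¬r) is never violated.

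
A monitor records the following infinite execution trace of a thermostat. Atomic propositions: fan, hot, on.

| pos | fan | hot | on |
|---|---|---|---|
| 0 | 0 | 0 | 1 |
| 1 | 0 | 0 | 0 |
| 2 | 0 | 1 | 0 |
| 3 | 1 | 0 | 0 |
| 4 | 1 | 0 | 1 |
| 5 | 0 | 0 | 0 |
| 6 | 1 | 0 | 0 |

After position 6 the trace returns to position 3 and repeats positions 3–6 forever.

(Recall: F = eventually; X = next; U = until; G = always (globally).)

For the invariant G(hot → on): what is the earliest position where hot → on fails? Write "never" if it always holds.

2

Check hot → on at each position in order: 0 ✓, 1 ✓.
At position 2 the labels are {hot}, so hot → on is false there. This is the first violation.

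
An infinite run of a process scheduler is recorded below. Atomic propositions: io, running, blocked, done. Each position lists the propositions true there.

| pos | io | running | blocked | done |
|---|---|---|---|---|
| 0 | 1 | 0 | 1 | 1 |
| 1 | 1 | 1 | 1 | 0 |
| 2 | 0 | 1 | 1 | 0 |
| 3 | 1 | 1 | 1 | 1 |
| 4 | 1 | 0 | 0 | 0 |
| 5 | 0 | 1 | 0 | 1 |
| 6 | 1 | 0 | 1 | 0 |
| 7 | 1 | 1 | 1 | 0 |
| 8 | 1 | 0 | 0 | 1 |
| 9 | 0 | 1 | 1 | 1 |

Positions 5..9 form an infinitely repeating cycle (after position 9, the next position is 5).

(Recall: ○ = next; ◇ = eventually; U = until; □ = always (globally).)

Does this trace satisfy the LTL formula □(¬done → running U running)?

Violated

¬done → running U running must hold at every position from 0 onward. It fails at position 4, so □(¬done → running U running) is false.
Positions where ¬done holds: 1, 2, 4, 6, 7.
Check running U running at each: 1→ok, 2→ok, 4→fails, 6→fails, 7→ok.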